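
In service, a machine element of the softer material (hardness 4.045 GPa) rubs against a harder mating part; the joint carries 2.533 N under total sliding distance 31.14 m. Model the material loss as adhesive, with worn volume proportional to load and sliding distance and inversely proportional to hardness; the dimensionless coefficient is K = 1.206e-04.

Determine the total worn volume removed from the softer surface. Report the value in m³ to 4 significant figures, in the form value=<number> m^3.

value=2.352e-12 m^3

The algebra carries exact precision. Intermediate values are shown rounded; rounded just once, at 4 significant figures.
Hardness H = 4.045 GPa = 4.045e+09 Pa.
Restated in SI base units: W = 2.533 N, H = 4.045e+09 Pa, K = 1.206e-04.
Archard relation: V = K·W·L/H = 1.206e-04 · 2.533 · 31.14 / 4.045e+09 = 2.352e-12 m³.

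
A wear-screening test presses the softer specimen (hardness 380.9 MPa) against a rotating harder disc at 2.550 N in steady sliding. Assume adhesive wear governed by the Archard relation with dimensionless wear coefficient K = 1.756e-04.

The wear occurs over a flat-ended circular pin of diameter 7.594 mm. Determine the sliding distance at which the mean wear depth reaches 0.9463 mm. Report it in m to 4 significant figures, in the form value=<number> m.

value=3.646e+04 m

The algebra maintains full precision. The intermediates are displayed rounded; one last rounding to 4 significant digits.
Hardness H = 380.9 MPa = 3.809e+08 Pa.
Pin diameter d = 7.594 mm = 0.007594 m. Contact area A = π·d²/4 = π·(0.007594 m)²/4 = 4.529e-05 m².
Depth limit h_lim = 0.9463 mm = 9.463e-04 m.
Expressed in SI base units: W = 2.550 N, H = 3.809e+08 Pa, K = 1.756e-04.
Allowed volume V_lim = h_lim·A = 9.463e-04 · 4.529e-05 = 4.286e-08 m³.
Inverting, life L = V_lim·H/(K·W) = 4.286e-08 · 3.809e+08 / (1.756e-04 · 2.550) = 3.646e+04 m.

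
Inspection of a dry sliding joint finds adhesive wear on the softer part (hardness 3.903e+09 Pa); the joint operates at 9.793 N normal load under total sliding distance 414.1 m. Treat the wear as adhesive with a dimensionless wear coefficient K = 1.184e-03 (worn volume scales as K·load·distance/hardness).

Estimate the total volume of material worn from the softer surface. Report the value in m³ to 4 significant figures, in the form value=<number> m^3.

value=1.230e-09 m^3

The intermediates are printed rounded — the algebra maintains full float precision. Rounded just once to 4 significant figures.
Restated in SI base units: W = 9.793 N, H = 3.903e+09 Pa, K = 1.184e-03.
Archard volume V = K·W·L/H = 1.184e-03 · 9.793 · 414.1 / 3.903e+09 = 1.230e-09 m³.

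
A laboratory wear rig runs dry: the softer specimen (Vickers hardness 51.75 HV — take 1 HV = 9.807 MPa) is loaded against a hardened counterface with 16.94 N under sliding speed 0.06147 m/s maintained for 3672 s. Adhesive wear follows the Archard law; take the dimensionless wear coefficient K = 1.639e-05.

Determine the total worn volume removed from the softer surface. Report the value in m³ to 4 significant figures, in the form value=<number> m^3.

value=1.235e-10 m^3

The algebra maintains exact precision; intermediates are displayed rounded. Rounded once at the end, at four significant digits.
Sliding distance L = v·t = 0.06147 m/s × 3672 s = 225.7 m.
Hardness H = 51.75 HV × 9.807 MPa/HV = 507.5 MPa = 5.075e+08 Pa.
In SI base units, W = 16.94 N, H = 5.075e+08 Pa, K = 1.639e-05.
Volume removed: V = K·W·L/H = 1.639e-05 · 16.94 · 225.7 / 5.075e+08 = 1.235e-10 m³.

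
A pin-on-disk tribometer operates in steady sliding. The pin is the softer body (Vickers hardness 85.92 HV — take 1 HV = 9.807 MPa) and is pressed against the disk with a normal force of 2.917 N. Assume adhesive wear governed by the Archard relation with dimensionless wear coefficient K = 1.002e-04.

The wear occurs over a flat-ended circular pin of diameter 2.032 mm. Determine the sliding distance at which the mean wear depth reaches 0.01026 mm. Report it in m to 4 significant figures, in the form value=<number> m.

The algebra runs at full precision. Intermediate values are printed rounded; a single final rounding: four significant digits.
Hardness H = 85.92 HV × 9.807 MPa/HV = 842.6 MPa = 8.426e+08 Pa.
Pin diameter d = 2.032 mm = 0.002032 m. Contact area A = π·d²/4 = π·(0.002032 m)²/4 = 3.243e-06 m².
Depth limit h_lim = 0.01026 mm = 1.026e-05 m.
SI base units throughout: W = 2.917 N, H = 8.426e+08 Pa, K = 1.002e-04.
Permissible volume V_lim = h_lim·A = 1.026e-05 · 3.243e-06 = 3.327e-11 m³.
Inverting, life L = V_lim·H/(K·W) = 3.327e-11 · 8.426e+08 / (1.002e-04 · 2.917) = 95.92 m.

value=95.92 m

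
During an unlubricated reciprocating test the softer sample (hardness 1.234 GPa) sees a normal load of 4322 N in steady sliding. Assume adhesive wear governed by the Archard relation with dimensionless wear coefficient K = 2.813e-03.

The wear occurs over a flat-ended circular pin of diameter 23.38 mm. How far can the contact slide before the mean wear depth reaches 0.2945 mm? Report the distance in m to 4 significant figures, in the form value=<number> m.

The intermediates are displayed rounded; the computation holds full precision — rounded just once, at 4 significant digits.
Convert: Hardness H = 1.234 GPa = 1.234e+09 Pa.
Convert: Pin diameter d = 23.38 mm = 0.02338 m. Contact area A = π·d²/4 = π·(0.02338 m)²/4 = 4.293e-04 m².
Convert: Depth limit h_lim = 0.2945 mm = 2.945e-04 m.
As SI base values: W = 4322 N, H = 1.234e+09 Pa, K = 2.813e-03.
Volume at the limit: V_lim = h_lim·A = 2.945e-04 · 4.293e-04 = 1.264e-07 m³.
Inverting, life L = V_lim·H/(K·W) = 1.264e-07 · 1.234e+09 / (2.813e-03 · 4322) = 12.83 m.

value=12.83 m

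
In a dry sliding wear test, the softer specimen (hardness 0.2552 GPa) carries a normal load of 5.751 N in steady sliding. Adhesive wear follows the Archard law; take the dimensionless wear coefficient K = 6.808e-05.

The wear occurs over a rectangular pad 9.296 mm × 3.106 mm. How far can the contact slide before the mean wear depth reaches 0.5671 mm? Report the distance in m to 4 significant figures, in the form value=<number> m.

The intermediates are printed rounded — all arithmetic runs at full float precision — one last rounding, at 4 significant figures.
Convert: Hardness H = 0.2552 GPa = 2.552e+08 Pa.
Convert: Pad sides 9.296 mm × 3.106 mm = 0.009296 m × 0.003106 m. Contact area A = 0.009296 m × 0.003106 m = 2.887e-05 m².
Convert: Depth limit h_lim = 0.5671 mm = 5.671e-04 m.
Expressed in SI base units: W = 5.751 N, H = 2.552e+08 Pa, K = 6.808e-05.
Permissible volume V_lim = h_lim·A = 5.671e-04 · 2.887e-05 = 1.637e-08 m³.
Sliding life L = V_lim·H/(K·W) = 1.637e-08 · 2.552e+08 / (6.808e-05 · 5.751) = 1.067e+04 m.

value=1.067e+04 m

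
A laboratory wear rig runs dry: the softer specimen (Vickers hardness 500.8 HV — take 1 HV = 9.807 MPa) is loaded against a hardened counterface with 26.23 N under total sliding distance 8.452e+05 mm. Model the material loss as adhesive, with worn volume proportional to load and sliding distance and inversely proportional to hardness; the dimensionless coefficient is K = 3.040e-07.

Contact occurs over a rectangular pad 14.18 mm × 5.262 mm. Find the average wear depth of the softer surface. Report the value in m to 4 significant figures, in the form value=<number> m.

value=1.839e-08 m

Shown intermediates are rounded — all working math carries full precision, and a lone final rounding, at four significant figures.
Convert: Distance covered L = 8.452e+05 mm = 845.2 m.
Convert: Hardness H = 500.8 HV × 9.807 MPa/HV = 4911 MPa = 4.911e+09 Pa.
Convert: Pad sides 14.18 mm × 5.262 mm = 0.01418 m × 0.005262 m. Contact area A = 0.01418 m × 0.005262 m = 7.462e-05 m².
As SI base values: W = 26.23 N, H = 4.911e+09 Pa, K = 3.040e-07.
Archard relation: V = K·W·L/H = 3.040e-07 · 26.23 · 845.2 / 4.911e+09 = 1.372e-12 m³.
Depth of wear h = V/A = 1.372e-12 / 7.462e-05 = 1.839e-08 m.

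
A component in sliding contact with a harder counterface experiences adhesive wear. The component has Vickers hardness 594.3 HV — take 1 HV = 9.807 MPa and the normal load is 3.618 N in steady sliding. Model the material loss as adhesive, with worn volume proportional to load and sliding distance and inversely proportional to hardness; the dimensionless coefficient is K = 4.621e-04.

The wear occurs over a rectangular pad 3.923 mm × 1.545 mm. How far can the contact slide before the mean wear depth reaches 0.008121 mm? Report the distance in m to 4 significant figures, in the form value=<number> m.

value=171.6 m

All arithmetic runs at exact precision — intermediates are shown rounded — a lone final rounding to four significant digits.
Hardness H = 594.3 HV × 9.807 MPa/HV = 5828 MPa = 5.828e+09 Pa.
Pad sides 3.923 mm × 1.545 mm = 0.003923 m × 0.001545 m. Contact area A = 0.003923 m × 0.001545 m = 6.061e-06 m².
Depth limit h_lim = 0.008121 mm = 8.121e-06 m.
SI base units throughout: W = 3.618 N, H = 5.828e+09 Pa, K = 4.621e-04.
At the depth limit, V_lim = h_lim·A = 8.121e-06 · 6.061e-06 = 4.922e-11 m³.
Sliding life L = V_lim·H/(K·W) = 4.922e-11 · 5.828e+09 / (4.621e-04 · 3.618) = 171.6 m.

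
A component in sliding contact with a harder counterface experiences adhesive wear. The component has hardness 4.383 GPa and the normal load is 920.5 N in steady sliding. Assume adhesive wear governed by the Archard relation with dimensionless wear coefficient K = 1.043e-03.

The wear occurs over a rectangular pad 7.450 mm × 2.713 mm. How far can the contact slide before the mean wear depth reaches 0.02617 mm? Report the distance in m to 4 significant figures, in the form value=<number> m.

Every step maintains full precision. Intermediates are printed rounded — one last rounding to 4 significant figures.
Convert: Hardness H = 4.383 GPa = 4.383e+09 Pa.
Convert: Pad sides 7.450 mm × 2.713 mm = 0.007450 m × 0.002713 m. Contact area A = 0.007450 m × 0.002713 m = 2.021e-05 m².
Convert: Depth limit h_lim = 0.02617 mm = 2.617e-05 m.
In SI base units, W = 920.5 N, H = 4.383e+09 Pa, K = 1.043e-03.
Permissible volume V_lim = h_lim·A = 2.617e-05 · 2.021e-05 = 5.289e-10 m³.
Sliding life L = V_lim·H/(K·W) = 5.289e-10 · 4.383e+09 / (1.043e-03 · 920.5) = 2.415 m.

value=2.415 m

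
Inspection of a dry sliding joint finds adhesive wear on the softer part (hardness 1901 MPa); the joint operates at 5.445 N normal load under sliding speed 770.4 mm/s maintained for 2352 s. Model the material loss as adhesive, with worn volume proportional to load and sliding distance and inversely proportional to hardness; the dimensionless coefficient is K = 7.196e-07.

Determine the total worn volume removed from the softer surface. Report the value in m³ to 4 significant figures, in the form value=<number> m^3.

The computation holds exact precision — the intermediates appear rounded, and rounded just once to 4 significant figures.
Sliding speed v = 770.4 mm/s = 0.7704 m/s. Total distance L = v·t = 0.7704 m/s × 2352 s = 1812 m.
Hardness H = 1901 MPa = 1.901e+09 Pa.
In SI base units: W = 5.445 N, H = 1.901e+09 Pa, K = 7.196e-07.
Archard relation: V = K·W·L/H = 7.196e-07 · 5.445 · 1812 / 1.901e+09 = 3.735e-12 m³.

value=3.735e-12 m^3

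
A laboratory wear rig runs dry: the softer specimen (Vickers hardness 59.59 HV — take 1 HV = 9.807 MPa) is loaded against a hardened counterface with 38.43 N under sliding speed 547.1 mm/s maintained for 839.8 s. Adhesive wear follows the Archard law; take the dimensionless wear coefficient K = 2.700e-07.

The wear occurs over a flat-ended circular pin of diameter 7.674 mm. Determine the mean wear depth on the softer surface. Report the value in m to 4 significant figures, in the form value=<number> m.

value=1.764e-07 m

The intermediates are printed rounded; the computation carries exact precision; rounded just once, at 4 significant digits.
Sliding speed v = 547.1 mm/s = 0.5471 m/s. Distance L = v·t = 0.5471 m/s × 839.8 s = 459.5 m.
Hardness H = 59.59 HV × 9.807 MPa/HV = 584.4 MPa = 5.844e+08 Pa.
Pin diameter d = 7.674 mm = 0.007674 m. Contact area A = π·d²/4 = π·(0.007674 m)²/4 = 4.625e-05 m².
Working in SI base units: W = 38.43 N, H = 5.844e+08 Pa, K = 2.700e-07.
Archard volume V = K·W·L/H = 2.700e-07 · 38.43 · 459.5 / 5.844e+08 = 8.158e-12 m³.
Wear depth h = V/A = 8.158e-12 / 4.625e-05 = 1.764e-07 m.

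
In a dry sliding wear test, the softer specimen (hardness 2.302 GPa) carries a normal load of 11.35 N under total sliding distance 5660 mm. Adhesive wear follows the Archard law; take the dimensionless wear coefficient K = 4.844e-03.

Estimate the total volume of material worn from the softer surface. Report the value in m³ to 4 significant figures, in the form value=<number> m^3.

Intermediates are printed rounded; all arithmetic holds exact precision; one final rounding, at four significant figures.
Distance L = 5660 mm = 5.660 m.
Hardness H = 2.302 GPa = 2.302e+09 Pa.
Restated in SI base units: W = 11.35 N, H = 2.302e+09 Pa, K = 4.844e-03.
Archard volume V = K·W·L/H = 4.844e-03 · 11.35 · 5.660 / 2.302e+09 = 1.352e-10 m³.

value=1.352e-10 m^3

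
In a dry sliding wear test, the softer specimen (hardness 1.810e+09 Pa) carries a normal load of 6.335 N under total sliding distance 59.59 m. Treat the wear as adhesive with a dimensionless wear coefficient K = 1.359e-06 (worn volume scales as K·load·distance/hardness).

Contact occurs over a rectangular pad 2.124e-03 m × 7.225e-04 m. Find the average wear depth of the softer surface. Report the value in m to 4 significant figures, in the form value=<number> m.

value=1.847e-07 m

Each operation maintains full precision, and shown intermediates are rounded. Rounded once at the end to 4 significant figures.
Contact area A = 2.124e-03 m × 7.225e-04 m = 1.535e-06 m².
Expressed in SI base units: W = 6.335 N, H = 1.810e+09 Pa, K = 1.359e-06.
Worn volume V = K·W·L/H = 1.359e-06 · 6.335 · 59.59 / 1.810e+09 = 2.834e-13 m³.
Depth h = V/A = 2.834e-13 / 1.535e-06 = 1.847e-07 m.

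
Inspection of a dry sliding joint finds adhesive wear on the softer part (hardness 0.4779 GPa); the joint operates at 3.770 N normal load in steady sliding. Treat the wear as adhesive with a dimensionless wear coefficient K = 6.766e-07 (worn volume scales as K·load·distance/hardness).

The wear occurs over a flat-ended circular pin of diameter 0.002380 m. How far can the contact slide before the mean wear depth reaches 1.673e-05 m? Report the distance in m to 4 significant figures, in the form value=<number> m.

value=1.394e+04 m

Every step maintains full precision, and shown intermediates are rounded. Rounded once at the end: 4 significant digits.
Convert: Hardness H = 0.4779 GPa = 4.779e+08 Pa.
Convert: Contact area A = π·d²/4 = π·(0.002380 m)²/4 = 4.449e-06 m².
SI base units throughout: W = 3.770 N, H = 4.779e+08 Pa, K = 6.766e-07.
Permissible volume V_lim = h_lim·A = 1.673e-05 · 4.449e-06 = 7.443e-11 m³.
So the life L = V_lim·H/(K·W) = 7.443e-11 · 4.779e+08 / (6.766e-07 · 3.770) = 1.394e+04 m.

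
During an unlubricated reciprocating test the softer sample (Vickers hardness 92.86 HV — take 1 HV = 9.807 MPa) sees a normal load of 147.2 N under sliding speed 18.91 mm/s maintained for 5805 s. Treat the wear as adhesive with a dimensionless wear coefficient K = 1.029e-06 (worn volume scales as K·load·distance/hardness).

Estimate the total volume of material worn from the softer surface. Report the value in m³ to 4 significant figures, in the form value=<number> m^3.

The intermediates appear rounded, and all working math carries full precision — a single final rounding to 4 significant digits.
Convert: Sliding speed v = 18.91 mm/s = 0.01891 m/s. Sliding distance L = v·t = 0.01891 m/s × 5805 s = 109.8 m.
Convert: Hardness H = 92.86 HV × 9.807 MPa/HV = 910.7 MPa = 9.107e+08 Pa.
In SI base units: W = 147.2 N, H = 9.107e+08 Pa, K = 1.029e-06.
Archard volume V = K·W·L/H = 1.029e-06 · 147.2 · 109.8 / 9.107e+08 = 1.826e-11 m³.

value=1.826e-11 m^3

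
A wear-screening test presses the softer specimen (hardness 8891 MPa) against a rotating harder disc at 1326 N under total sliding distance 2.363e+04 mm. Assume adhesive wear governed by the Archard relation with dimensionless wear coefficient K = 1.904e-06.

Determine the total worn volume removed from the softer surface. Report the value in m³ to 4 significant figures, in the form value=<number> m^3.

Quoted intermediates are rounded. All working math runs at exact precision — a single final rounding to four significant digits.
Distance covered L = 2.363e+04 mm = 23.63 m.
Hardness H = 8891 MPa = 8.891e+09 Pa.
Expressed in SI base units: W = 1326 N, H = 8.891e+09 Pa, K = 1.904e-06.
Archard relation: V = K·W·L/H = 1.904e-06 · 1326 · 23.63 / 8.891e+09 = 6.710e-12 m³.

value=6.710e-12 m^3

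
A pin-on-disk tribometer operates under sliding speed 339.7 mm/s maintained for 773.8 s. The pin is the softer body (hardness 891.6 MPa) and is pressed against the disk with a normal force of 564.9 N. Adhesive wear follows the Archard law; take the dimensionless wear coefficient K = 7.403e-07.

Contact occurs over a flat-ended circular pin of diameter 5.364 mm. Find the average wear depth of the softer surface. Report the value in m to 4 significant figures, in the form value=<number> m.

value=5.456e-06 m

Intermediate values appear rounded. Each operation runs at full float precision, and one last rounding to four significant figures.
Sliding speed v = 339.7 mm/s = 0.3397 m/s. Total distance L = v·t = 0.3397 m/s × 773.8 s = 262.9 m.
Hardness H = 891.6 MPa = 8.916e+08 Pa.
Pin diameter d = 5.364 mm = 0.005364 m. Contact area A = π·d²/4 = π·(0.005364 m)²/4 = 2.260e-05 m².
SI base units throughout: W = 564.9 N, H = 8.916e+08 Pa, K = 7.403e-07.
Volume removed: V = K·W·L/H = 7.403e-07 · 564.9 · 262.9 / 8.916e+08 = 1.233e-10 m³.
Mean wear depth h = V/A = 1.233e-10 / 2.260e-05 = 5.456e-06 m.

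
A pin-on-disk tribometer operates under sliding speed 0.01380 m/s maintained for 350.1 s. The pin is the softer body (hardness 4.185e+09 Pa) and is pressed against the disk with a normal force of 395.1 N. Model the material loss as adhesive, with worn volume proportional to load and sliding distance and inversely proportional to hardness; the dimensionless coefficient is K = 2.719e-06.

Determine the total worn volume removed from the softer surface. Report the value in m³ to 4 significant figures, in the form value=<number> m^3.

value=1.240e-12 m^3

All working math keeps full float precision, and intermediate values are displayed rounded — a lone final rounding to four significant digits.
Convert: Sliding distance L = v·t = 0.01380 m/s × 350.1 s = 4.831 m.
SI base units throughout: W = 395.1 N, H = 4.185e+09 Pa, K = 2.719e-06.
Archard volume V = K·W·L/H = 2.719e-06 · 395.1 · 4.831 / 4.185e+09 = 1.240e-12 m³.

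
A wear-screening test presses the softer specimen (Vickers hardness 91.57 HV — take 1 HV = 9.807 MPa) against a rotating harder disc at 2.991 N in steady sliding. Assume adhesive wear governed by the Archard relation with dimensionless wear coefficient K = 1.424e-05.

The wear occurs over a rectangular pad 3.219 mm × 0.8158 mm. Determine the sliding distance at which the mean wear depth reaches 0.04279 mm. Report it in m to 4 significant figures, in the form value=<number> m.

value=2369 m

Shown intermediates are rounded; each operation runs at exact precision, and a single final rounding, at 4 significant figures.
Hardness H = 91.57 HV × 9.807 MPa/HV = 898.0 MPa = 8.980e+08 Pa.
Pad sides 3.219 mm × 0.8158 mm = 3.219e-03 m × 8.158e-04 m. Contact area A = 3.219e-03 m × 8.158e-04 m = 2.626e-06 m².
Depth limit h_lim = 0.04279 mm = 4.279e-05 m.
SI base units throughout: W = 2.991 N, H = 8.980e+08 Pa, K = 1.424e-05.
Volume at the limit: V_lim = h_lim·A = 4.279e-05 · 2.626e-06 = 1.124e-10 m³.
Life L = V_lim·H/(K·W) = 1.124e-10 · 8.980e+08 / (1.424e-05 · 2.991) = 2369 m.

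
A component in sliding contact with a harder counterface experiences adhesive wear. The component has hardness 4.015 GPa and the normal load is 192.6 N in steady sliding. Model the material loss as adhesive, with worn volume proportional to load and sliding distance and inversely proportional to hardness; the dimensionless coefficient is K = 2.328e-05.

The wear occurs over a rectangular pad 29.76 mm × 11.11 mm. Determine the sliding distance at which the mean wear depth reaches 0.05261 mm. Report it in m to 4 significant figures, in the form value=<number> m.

All working math carries full precision; intermediate values are shown rounded — rounded just once, at four significant figures.
Convert: Hardness H = 4.015 GPa = 4.015e+09 Pa.
Convert: Pad sides 29.76 mm × 11.11 mm = 0.02976 m × 0.01111 m. Contact area A = 0.02976 m × 0.01111 m = 3.306e-04 m².
Convert: Depth limit h_lim = 0.05261 mm = 5.261e-05 m.
SI base units throughout: W = 192.6 N, H = 4.015e+09 Pa, K = 2.328e-05.
Allowed volume V_lim = h_lim·A = 5.261e-05 · 3.306e-04 = 1.739e-08 m³.
So the life L = V_lim·H/(K·W) = 1.739e-08 · 4.015e+09 / (2.328e-05 · 192.6) = 1.558e+04 m.

value=1.558e+04 m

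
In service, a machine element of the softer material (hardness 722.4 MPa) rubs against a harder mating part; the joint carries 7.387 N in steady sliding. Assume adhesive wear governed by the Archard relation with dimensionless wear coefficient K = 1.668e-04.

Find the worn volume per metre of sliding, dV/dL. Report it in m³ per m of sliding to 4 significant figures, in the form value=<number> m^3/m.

All working math maintains full precision, and intermediates are printed rounded. Rounded just once to four significant digits.
Hardness H = 722.4 MPa = 7.224e+08 Pa.
Working in SI base units: W = 7.387 N, H = 7.224e+08 Pa, K = 1.668e-04.
Sliding wear rate dV/dL = K·W/H: 1.668e-04 · 7.387 / 7.224e+08 = 1.706e-12 m³/m.

value=1.706e-12 m^3/m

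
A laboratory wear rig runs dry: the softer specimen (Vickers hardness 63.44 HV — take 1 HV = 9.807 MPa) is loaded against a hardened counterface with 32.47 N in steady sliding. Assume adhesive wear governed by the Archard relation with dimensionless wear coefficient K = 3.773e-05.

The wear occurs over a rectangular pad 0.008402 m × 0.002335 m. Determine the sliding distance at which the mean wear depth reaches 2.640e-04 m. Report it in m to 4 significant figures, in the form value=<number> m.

Displayed values are rounded, and the computation maintains full float precision, and one final rounding: four significant figures.
Hardness H = 63.44 HV × 9.807 MPa/HV = 622.2 MPa = 6.222e+08 Pa.
Contact area A = 0.008402 m × 0.002335 m = 1.962e-05 m².
As SI base values: W = 32.47 N, H = 6.222e+08 Pa, K = 3.773e-05.
Limit volume V_lim = h_lim·A = 2.640e-04 · 1.962e-05 = 5.179e-09 m³.
Life L = V_lim·H/(K·W) = 5.179e-09 · 6.222e+08 / (3.773e-05 · 32.47) = 2630 m.

value=2630 m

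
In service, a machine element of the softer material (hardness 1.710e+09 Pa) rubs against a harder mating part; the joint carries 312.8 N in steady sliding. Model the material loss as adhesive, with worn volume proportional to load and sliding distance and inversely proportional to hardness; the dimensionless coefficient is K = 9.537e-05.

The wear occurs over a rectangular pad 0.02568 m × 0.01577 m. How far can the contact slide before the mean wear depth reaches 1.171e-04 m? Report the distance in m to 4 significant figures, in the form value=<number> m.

The algebra runs at full float precision, and quoted intermediates are rounded — one final rounding, at 4 significant figures.
Contact area A = 0.02568 m × 0.01577 m = 4.050e-04 m².
SI base units throughout: W = 312.8 N, H = 1.710e+09 Pa, K = 9.537e-05.
Permissible volume V_lim = h_lim·A = 1.171e-04 · 4.050e-04 = 4.742e-08 m³.
Life L = V_lim·H/(K·W) = 4.742e-08 · 1.710e+09 / (9.537e-05 · 312.8) = 2718 m.

value=2718 m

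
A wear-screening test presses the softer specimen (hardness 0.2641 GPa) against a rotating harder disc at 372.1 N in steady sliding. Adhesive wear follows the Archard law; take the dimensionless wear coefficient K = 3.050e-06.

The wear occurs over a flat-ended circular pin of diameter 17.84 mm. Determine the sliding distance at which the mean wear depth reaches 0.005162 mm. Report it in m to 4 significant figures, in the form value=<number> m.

All arithmetic maintains full float precision, and shown intermediates are rounded, and a lone final rounding: four significant digits.
Convert: Hardness H = 0.2641 GPa = 2.641e+08 Pa.
Convert: Pin diameter d = 17.84 mm = 0.01784 m. Contact area A = π·d²/4 = π·(0.01784 m)²/4 = 2.500e-04 m².
Convert: Depth limit h_lim = 0.005162 mm = 5.162e-06 m.
Restated in SI base units: W = 372.1 N, H = 2.641e+08 Pa, K = 3.050e-06.
Volume at the limit: V_lim = h_lim·A = 5.162e-06 · 2.500e-04 = 1.290e-09 m³.
Thus life L = V_lim·H/(K·W) = 1.290e-09 · 2.641e+08 / (3.050e-06 · 372.1) = 300.3 m.

value=300.3 m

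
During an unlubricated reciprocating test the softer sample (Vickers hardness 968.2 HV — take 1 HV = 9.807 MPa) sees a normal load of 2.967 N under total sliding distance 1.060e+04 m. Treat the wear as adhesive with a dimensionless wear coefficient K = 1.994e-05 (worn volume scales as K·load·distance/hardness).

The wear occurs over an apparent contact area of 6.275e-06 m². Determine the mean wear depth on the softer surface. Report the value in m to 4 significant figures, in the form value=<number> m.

The computation keeps exact precision — intermediate values appear rounded — rounded just once, at four significant digits.
Hardness H = 968.2 HV × 9.807 MPa/HV = 9495 MPa = 9.495e+09 Pa.
In SI base units, W = 2.967 N, H = 9.495e+09 Pa, K = 1.994e-05.
Worn volume V = K·W·L/H = 1.994e-05 · 2.967 · 1.060e+04 / 9.495e+09 = 6.605e-11 m³.
Mean depth h = V/A = 6.605e-11 / 6.275e-06 = 1.053e-05 m.

value=1.053e-05 m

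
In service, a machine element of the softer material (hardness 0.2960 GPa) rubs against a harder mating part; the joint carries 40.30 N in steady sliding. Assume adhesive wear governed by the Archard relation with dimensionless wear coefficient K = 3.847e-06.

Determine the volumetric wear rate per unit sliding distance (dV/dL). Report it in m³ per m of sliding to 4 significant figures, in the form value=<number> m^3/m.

value=5.238e-13 m^3/m

Intermediate values are displayed rounded — the computation runs at exact precision. Rounded just once to 4 significant digits.
Convert: Hardness H = 0.2960 GPa = 2.960e+08 Pa.
In SI base units: W = 40.30 N, H = 2.960e+08 Pa, K = 3.847e-06.
Rate of wear dV/dL = K·W/H (no L dependence): 3.847e-06 · 40.30 / 2.960e+08 = 5.238e-13 m³/m.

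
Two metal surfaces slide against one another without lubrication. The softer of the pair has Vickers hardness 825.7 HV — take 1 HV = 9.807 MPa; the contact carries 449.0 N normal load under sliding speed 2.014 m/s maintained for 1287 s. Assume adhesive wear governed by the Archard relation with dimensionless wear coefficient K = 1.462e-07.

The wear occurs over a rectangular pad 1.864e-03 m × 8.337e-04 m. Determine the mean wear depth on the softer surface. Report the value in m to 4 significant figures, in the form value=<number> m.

value=1.352e-05 m

All working math carries full precision. Intermediates appear rounded. Rounded once at the end to four significant figures.
Convert: Distance L = v·t = 2.014 m/s × 1287 s = 2592 m.
Convert: Hardness H = 825.7 HV × 9.807 MPa/HV = 8098 MPa = 8.098e+09 Pa.
Convert: Contact area A = 1.864e-03 m × 8.337e-04 m = 1.554e-06 m².
In SI base units, W = 449.0 N, H = 8.098e+09 Pa, K = 1.462e-07.
Archard volume V = K·W·L/H = 1.462e-07 · 449.0 · 2592 / 8.098e+09 = 2.101e-11 m³.
Wear depth h = V/A = 2.101e-11 / 1.554e-06 = 1.352e-05 m.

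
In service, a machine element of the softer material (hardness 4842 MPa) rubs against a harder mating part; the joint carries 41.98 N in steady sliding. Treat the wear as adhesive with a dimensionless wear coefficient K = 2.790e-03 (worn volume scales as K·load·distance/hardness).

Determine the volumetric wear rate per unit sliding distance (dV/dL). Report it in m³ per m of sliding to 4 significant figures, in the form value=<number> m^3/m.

Displayed values are rounded; every step carries exact precision, and a single final rounding, at 4 significant figures.
Hardness H = 4842 MPa = 4.842e+09 Pa.
Restated in SI base units: W = 41.98 N, H = 4.842e+09 Pa, K = 2.790e-03.
Rate of wear dV/dL = K·W/H, per unit distance: 2.790e-03 · 41.98 / 4.842e+09 = 2.419e-11 m³/m.

value=2.419e-11 m^3/m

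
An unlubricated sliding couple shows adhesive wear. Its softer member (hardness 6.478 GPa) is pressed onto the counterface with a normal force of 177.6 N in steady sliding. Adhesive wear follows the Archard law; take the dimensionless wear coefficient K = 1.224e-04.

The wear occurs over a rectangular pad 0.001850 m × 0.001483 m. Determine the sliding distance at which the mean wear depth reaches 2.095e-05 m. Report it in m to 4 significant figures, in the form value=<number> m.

value=17.13 m

Intermediate values appear rounded. The algebra keeps exact precision; rounded once at the end: four significant figures.
Convert: Hardness H = 6.478 GPa = 6.478e+09 Pa.
Convert: Contact area A = 0.001850 m × 0.001483 m = 2.744e-06 m².
As SI base values: W = 177.6 N, H = 6.478e+09 Pa, K = 1.224e-04.
Allowed volume V_lim = h_lim·A = 2.095e-05 · 2.744e-06 = 5.748e-11 m³.
Inverting, life L = V_lim·H/(K·W) = 5.748e-11 · 6.478e+09 / (1.224e-04 · 177.6) = 17.13 m.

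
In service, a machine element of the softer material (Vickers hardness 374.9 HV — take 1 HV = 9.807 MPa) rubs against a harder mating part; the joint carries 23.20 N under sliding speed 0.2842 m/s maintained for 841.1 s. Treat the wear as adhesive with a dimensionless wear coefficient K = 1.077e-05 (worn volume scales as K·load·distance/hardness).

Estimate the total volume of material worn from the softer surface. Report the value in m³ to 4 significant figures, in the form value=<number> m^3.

The algebra carries full precision. Intermediate values are displayed rounded. Rounded just once, at 4 significant figures.
Total distance L = v·t = 0.2842 m/s × 841.1 s = 239.0 m.
Hardness H = 374.9 HV × 9.807 MPa/HV = 3677 MPa = 3.677e+09 Pa.
Expressed in SI base units: W = 23.20 N, H = 3.677e+09 Pa, K = 1.077e-05.
The Archard volume V = K·W·L/H = 1.077e-05 · 23.20 · 239.0 / 3.677e+09 = 1.625e-11 m³.

value=1.625e-11 m^3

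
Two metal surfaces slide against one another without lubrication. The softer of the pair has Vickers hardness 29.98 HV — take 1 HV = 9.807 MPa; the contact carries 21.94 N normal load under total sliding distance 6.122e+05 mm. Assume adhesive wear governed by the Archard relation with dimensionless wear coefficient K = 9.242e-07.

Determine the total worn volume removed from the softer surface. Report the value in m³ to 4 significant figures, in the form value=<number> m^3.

Each operation holds full precision; the intermediates appear rounded; one final rounding, at 4 significant digits.
Path length L = 6.122e+05 mm = 612.2 m.
Hardness H = 29.98 HV × 9.807 MPa/HV = 294.0 MPa = 2.940e+08 Pa.
Collected in SI base units: W = 21.94 N, H = 2.940e+08 Pa, K = 9.242e-07.
The Archard volume V = K·W·L/H = 9.242e-07 · 21.94 · 612.2 / 2.940e+08 = 4.222e-11 m³.

value=4.222e-11 m^3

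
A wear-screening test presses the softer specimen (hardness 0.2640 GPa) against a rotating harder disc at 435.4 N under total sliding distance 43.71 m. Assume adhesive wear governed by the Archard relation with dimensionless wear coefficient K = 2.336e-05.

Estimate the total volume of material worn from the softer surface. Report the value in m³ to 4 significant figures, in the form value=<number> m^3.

value=1.684e-09 m^3

The computation carries full float precision; the intermediates are shown rounded. Rounded just once to four significant digits.
Hardness H = 0.2640 GPa = 2.640e+08 Pa.
Working in SI base units: W = 435.4 N, H = 2.640e+08 Pa, K = 2.336e-05.
Archard relation: V = K·W·L/H = 2.336e-05 · 435.4 · 43.71 / 2.640e+08 = 1.684e-09 m³.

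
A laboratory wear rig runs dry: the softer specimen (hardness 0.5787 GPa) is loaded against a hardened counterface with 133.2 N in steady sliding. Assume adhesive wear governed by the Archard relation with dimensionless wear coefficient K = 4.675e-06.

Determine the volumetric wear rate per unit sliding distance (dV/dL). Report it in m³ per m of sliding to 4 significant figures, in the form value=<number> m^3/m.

value=1.076e-12 m^3/m

The algebra maintains full float precision; the intermediates are printed rounded; one last rounding to 4 significant digits.
Convert: Hardness H = 0.5787 GPa = 5.787e+08 Pa.
Collected in SI base units: W = 133.2 N, H = 5.787e+08 Pa, K = 4.675e-06.
Volumetric rate dV/dL = K·W/H, so: 4.675e-06 · 133.2 / 5.787e+08 = 1.076e-12 m³/m.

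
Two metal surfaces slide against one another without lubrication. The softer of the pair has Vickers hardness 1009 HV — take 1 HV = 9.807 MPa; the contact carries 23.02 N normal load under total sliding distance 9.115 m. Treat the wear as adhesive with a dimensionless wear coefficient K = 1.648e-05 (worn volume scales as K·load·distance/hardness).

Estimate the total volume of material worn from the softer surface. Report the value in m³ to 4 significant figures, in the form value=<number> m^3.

Intermediate values are printed rounded, and the algebra keeps exact precision — one last rounding, at four significant digits.
Hardness H = 1009 HV × 9.807 MPa/HV = 9895 MPa = 9.895e+09 Pa.
Working in SI base units: W = 23.02 N, H = 9.895e+09 Pa, K = 1.648e-05.
Volume removed: V = K·W·L/H = 1.648e-05 · 23.02 · 9.115 / 9.895e+09 = 3.495e-13 m³.

value=3.495e-13 m^3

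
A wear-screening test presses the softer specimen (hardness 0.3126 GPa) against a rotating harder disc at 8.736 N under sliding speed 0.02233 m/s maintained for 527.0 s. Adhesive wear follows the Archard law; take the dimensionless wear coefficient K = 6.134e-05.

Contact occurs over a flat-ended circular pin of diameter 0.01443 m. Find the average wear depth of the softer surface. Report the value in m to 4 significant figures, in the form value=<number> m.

value=1.234e-07 m

All working math keeps full precision — intermediate values appear rounded. Rounded just once: four significant digits.
Path length L = v·t = 0.02233 m/s × 527.0 s = 11.77 m.
Hardness H = 0.3126 GPa = 3.126e+08 Pa.
Contact area A = π·d²/4 = π·(0.01443 m)²/4 = 1.635e-04 m².
In SI base units: W = 8.736 N, H = 3.126e+08 Pa, K = 6.134e-05.
The Archard volume V = K·W·L/H = 6.134e-05 · 8.736 · 11.77 / 3.126e+08 = 2.017e-11 m³.
Average depth h = V/A = 2.017e-11 / 1.635e-04 = 1.234e-07 m.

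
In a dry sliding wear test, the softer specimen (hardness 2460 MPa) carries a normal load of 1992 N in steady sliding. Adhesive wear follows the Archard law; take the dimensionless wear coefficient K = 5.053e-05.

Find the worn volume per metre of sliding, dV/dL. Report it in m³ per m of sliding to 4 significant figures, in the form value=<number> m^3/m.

value=4.092e-11 m^3/m

The algebra keeps exact precision; shown intermediates are rounded; one final rounding to 4 significant digits.
Hardness H = 2460 MPa = 2.460e+09 Pa.
In SI base units: W = 1992 N, H = 2.460e+09 Pa, K = 5.053e-05.
Volumetric rate dV/dL = K·W/H, so: 5.053e-05 · 1992 / 2.460e+09 = 4.092e-11 m³/m.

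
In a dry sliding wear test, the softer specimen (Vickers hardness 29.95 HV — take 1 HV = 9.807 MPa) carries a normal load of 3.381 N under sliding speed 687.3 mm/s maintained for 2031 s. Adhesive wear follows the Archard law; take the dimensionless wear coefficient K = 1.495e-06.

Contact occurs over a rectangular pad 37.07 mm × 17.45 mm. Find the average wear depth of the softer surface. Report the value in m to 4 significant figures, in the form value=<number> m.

value=3.714e-08 m

The computation keeps exact precision; intermediate values are displayed rounded; rounded once at the end: 4 significant digits.
Sliding speed v = 687.3 mm/s = 0.6873 m/s. Distance L = v·t = 0.6873 m/s × 2031 s = 1396 m.
Hardness H = 29.95 HV × 9.807 MPa/HV = 293.7 MPa = 2.937e+08 Pa.
Pad sides 37.07 mm × 17.45 mm = 0.03707 m × 0.01745 m. Contact area A = 0.03707 m × 0.01745 m = 6.469e-04 m².
SI base units throughout: W = 3.381 N, H = 2.937e+08 Pa, K = 1.495e-06.
By Archard's law, V = K·W·L/H = 1.495e-06 · 3.381 · 1396 / 2.937e+08 = 2.402e-11 m³.
Mean depth h = V/A = 2.402e-11 / 6.469e-04 = 3.714e-08 m.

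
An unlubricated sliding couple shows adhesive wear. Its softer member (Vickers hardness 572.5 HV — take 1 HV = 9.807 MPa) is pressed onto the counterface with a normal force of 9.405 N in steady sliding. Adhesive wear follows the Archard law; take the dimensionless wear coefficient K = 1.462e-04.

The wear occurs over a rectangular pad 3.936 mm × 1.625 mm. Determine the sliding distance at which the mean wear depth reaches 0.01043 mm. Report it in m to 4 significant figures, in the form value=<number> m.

Intermediate values are shown rounded. All arithmetic holds exact precision, and rounded once at the end: 4 significant digits.
Hardness H = 572.5 HV × 9.807 MPa/HV = 5615 MPa = 5.615e+09 Pa.
Pad sides 3.936 mm × 1.625 mm = 0.003936 m × 0.001625 m. Contact area A = 0.003936 m × 0.001625 m = 6.396e-06 m².
Depth limit h_lim = 0.01043 mm = 1.043e-05 m.
In SI base units, W = 9.405 N, H = 5.615e+09 Pa, K = 1.462e-04.
Allowed volume V_lim = h_lim·A = 1.043e-05 · 6.396e-06 = 6.671e-11 m³.
Life L = V_lim·H/(K·W) = 6.671e-11 · 5.615e+09 / (1.462e-04 · 9.405) = 272.4 m.

value=272.4 m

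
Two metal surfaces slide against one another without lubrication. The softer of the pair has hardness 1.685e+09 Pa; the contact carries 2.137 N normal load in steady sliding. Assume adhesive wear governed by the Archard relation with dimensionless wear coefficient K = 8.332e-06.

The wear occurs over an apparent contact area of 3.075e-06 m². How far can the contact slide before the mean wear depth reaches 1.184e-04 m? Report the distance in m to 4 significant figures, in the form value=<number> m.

value=3.445e+04 m

Intermediates are displayed rounded, and all working math keeps exact precision, and one final rounding, at 4 significant digits.
In SI base units, W = 2.137 N, H = 1.685e+09 Pa, K = 8.332e-06.
Allowed volume V_lim = h_lim·A = 1.184e-04 · 3.075e-06 = 3.641e-10 m³.
Inverting, life L = V_lim·H/(K·W) = 3.641e-10 · 1.685e+09 / (8.332e-06 · 2.137) = 3.445e+04 m.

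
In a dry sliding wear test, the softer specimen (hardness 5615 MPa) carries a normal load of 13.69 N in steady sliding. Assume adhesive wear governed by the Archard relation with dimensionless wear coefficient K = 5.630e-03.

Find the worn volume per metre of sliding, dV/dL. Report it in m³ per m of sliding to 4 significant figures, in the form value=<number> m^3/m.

Intermediates appear rounded — the computation holds exact precision — a single final rounding to four significant digits.
Hardness H = 5615 MPa = 5.615e+09 Pa.
SI base units throughout: W = 13.69 N, H = 5.615e+09 Pa, K = 5.630e-03.
The wear rate dV/dL = K·W/H: 5.630e-03 · 13.69 / 5.615e+09 = 1.373e-11 m³/m.

value=1.373e-11 m^3/m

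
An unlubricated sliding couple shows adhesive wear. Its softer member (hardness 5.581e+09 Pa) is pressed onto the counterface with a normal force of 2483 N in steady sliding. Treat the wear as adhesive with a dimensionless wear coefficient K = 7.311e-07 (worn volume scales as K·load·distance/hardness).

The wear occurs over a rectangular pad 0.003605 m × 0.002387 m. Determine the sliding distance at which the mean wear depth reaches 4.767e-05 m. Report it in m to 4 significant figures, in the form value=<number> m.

The intermediates appear rounded. Every step runs at exact precision, and one final rounding to four significant digits.
Contact area A = 0.003605 m × 0.002387 m = 8.605e-06 m².
Restated in SI base units: W = 2483 N, H = 5.581e+09 Pa, K = 7.311e-07.
Limit volume V_lim = h_lim·A = 4.767e-05 · 8.605e-06 = 4.102e-10 m³.
Inverting, life L = V_lim·H/(K·W) = 4.102e-10 · 5.581e+09 / (7.311e-07 · 2483) = 1261 m.

value=1261 m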